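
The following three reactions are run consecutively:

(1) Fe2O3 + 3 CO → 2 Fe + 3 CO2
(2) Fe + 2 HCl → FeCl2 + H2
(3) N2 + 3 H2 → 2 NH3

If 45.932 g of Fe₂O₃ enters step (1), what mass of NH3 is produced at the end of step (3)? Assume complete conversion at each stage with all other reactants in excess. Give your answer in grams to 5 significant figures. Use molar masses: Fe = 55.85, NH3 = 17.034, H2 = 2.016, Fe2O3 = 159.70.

6.5323 g

n(Fe2O3) = 45.932 / 159.70 = 0.287614 mol.
Reaction (1): Fe2O3→Fe ratio 1:2 ⇒ n(Fe) = 0.575229 mol.
Reaction (2): Fe→H2 ratio 1:1 ⇒ n(H2) = 0.575229 mol.
Reaction (3): H2→NH3 ratio 3:2 ⇒ n(NH3) = 0.383486 mol.
Mass of NH3 = 0.383486 × 17.034 = 6.53230 g.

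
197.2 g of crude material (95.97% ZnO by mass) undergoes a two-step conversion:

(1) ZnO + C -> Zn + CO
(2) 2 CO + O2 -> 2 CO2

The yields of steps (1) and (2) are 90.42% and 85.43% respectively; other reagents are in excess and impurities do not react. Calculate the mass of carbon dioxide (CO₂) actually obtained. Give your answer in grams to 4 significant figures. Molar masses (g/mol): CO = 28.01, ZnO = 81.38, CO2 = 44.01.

Pure ZnO = 197.2 × 0.9597 = 189.25 g.
n(ZnO) = 189.25 / 81.38 = 2.3255 mol.
Step 1 (ZnO:CO = 1:1): theoretical n(CO) = 2.3255 mol; at 90.42% yield, n(CO) = 2.1028 mol.
Step 2 (CO:CO2 = 2:2): theoretical n(CO2) = 2.1028 mol, so theoretical mass = 2.1028 × 44.01 = 92.542 g.
At 85.43% yield, actual mass of CO2 = 92.542 × 0.8543 = 79.059 g.

79.06 g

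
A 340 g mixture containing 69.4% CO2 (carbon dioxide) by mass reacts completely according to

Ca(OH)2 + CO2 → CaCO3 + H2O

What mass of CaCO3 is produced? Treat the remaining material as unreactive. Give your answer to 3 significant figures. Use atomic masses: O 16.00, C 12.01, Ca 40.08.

Mass of pure CO2 = 340 g × 0.694 = 236.0 g.
M(CO2) = 12.01 + 2(16.00) = 44.01 g/mol.
M(CaCO3) = 40.08 + 12.01 + 3(16.00) = 100.09 g/mol.
n(CO2) = 236.0 g / 44.01 g/mol = 5.362 mol.
From the equation the CO2:CaCO3 mole ratio is 1:1, so n(CaCO3) = 5.362 × 1/1 = 5.362 mol.
Mass of CaCO3 = 5.362 mol × 100.09 g/mol = 536.6 g.

537 g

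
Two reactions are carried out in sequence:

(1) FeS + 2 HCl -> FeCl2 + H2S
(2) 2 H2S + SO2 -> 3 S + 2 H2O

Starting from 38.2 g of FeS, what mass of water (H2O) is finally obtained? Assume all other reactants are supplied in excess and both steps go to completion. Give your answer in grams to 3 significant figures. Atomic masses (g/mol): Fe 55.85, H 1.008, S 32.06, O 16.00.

7.83 g

M(FeS) = 55.85 + 32.06 = 87.91 g/mol.
M(H2O) = 2(1.008) + 16.00 = 18.016 g/mol.
n(FeS) = 38.20 / 87.91 = 0.4345 mol.
Step 1 gives a 1:1 ratio of FeS to H2S, so n(H2S) = 0.4345 mol.
In step 2 the H2S:H2O ratio is 2:2, so n(H2O) = 0.4345 mol.
Mass of H2O = 0.4345 × 18.016 = 7.829 g.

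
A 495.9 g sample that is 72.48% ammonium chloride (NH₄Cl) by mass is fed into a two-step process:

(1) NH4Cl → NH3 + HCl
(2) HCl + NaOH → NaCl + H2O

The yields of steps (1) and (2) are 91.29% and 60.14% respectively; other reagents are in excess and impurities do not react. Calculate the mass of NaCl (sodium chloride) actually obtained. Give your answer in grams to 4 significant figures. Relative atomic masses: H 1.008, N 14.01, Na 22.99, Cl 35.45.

Pure NH4Cl = 495.9 × 0.7248 = 359.43 g.
M(NH4Cl) = 14.01 + 4(1.008) + 35.45 = 53.492 g/mol.
M(NaCl) = 22.99 + 35.45 = 58.44 g/mol.
n(NH4Cl) = 359.43 / 53.492 = 6.7193 mol.
Step 1 (NH4Cl:HCl = 1:1): theoretical n(HCl) = 6.7193 mol; at 91.29% yield, n(HCl) = 6.1340 mol.
Step 2 (HCl:NaCl = 1:1): theoretical n(NaCl) = 6.1340 mol, so theoretical mass = 6.1340 × 58.44 = 358.47 g.
At 60.14% yield, actual mass of NaCl = 358.47 × 0.6014 = 215.59 g.

215.6 g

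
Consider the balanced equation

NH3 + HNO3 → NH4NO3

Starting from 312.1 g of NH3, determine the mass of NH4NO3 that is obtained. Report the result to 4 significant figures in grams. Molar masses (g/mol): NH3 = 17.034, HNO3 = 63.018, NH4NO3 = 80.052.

1467 g

n(NH3) = 312.10 g / 17.034 g/mol = 18.322 mol.
From the equation the NH3:NH4NO3 mole ratio is 1:1, so n(NH4NO3) = 18.322 × 1/1 = 18.322 mol.
Mass of NH4NO3 = 18.322 mol × 80.052 g/mol = 1466.7 g.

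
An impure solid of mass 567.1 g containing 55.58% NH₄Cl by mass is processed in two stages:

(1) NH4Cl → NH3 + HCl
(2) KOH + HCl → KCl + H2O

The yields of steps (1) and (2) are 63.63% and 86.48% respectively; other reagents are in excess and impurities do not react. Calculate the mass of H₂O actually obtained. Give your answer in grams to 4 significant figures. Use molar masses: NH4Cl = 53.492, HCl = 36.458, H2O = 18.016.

Pure NH4Cl = 567.1 × 0.5558 = 315.19 g.
n(NH4Cl) = 315.19 / 53.492 = 5.8924 mol.
Step 1 (NH4Cl:HCl = 1:1): theoretical n(HCl) = 5.8924 mol; at 63.63% yield, n(HCl) = 3.7493 mol.
Step 2 (HCl:H2O = 1:1): theoretical n(H2O) = 3.7493 mol, so theoretical mass = 3.7493 × 18.016 = 67.548 g.
At 86.48% yield, actual mass of H2O = 67.548 × 0.8648 = 58.415 g.

58.42 g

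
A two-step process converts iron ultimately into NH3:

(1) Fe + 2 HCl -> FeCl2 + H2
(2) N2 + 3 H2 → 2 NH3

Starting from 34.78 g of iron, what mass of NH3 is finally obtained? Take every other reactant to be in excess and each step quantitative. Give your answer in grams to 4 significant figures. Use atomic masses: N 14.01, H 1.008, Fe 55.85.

7.072 g

M(Fe) = 55.85 g/mol.
M(NH3) = 14.01 + 3(1.008) = 17.034 g/mol.
n(Fe) = 34.780 / 55.85 = 0.62274 mol.
Step 1 gives a 1:1 ratio of Fe to H2, so n(H2) = 0.62274 mol.
In step 2 the H2:NH3 ratio is 3:2, so n(NH3) = 0.41516 mol.
Mass of NH3 = 0.41516 × 17.034 = 7.0718 g.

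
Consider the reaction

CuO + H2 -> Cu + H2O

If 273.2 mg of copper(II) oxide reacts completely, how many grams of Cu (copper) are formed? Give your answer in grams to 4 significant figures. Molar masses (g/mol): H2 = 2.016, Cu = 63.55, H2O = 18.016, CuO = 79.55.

Convert: 273.2 mg = 0.27320 g.
n(CuO) = 0.27320 g / 79.55 g/mol = 0.0034343 mol.
From the equation the CuO:Cu mole ratio is 1:1, so n(Cu) = 0.0034343 × 1/1 = 0.0034343 mol.
Mass of Cu = 0.0034343 mol × 63.55 g/mol = 0.21825 g.

0.2183 g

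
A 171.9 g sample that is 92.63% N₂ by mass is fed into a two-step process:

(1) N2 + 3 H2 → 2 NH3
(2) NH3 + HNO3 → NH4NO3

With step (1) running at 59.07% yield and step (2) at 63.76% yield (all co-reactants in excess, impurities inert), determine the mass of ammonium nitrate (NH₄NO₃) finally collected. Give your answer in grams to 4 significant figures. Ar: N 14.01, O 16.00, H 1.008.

342.7 g

Pure N2 = 171.9 × 0.9263 = 159.23 g.
M(N2) = 2(14.01) = 28.02 g/mol.
M(NH4NO3) = 2(14.01) + 4(1.008) + 3(16.00) = 80.052 g/mol.
n(N2) = 159.23 / 28.02 = 5.6828 mol.
Step 1 (N2:NH3 = 1:2): theoretical n(NH3) = 11.366 mol; at 59.07% yield, n(NH3) = 6.7136 mol.
Step 2 (NH3:NH4NO3 = 1:1): theoretical n(NH4NO3) = 6.7136 mol, so theoretical mass = 6.7136 × 80.052 = 537.44 g.
At 63.76% yield, actual mass of NH4NO3 = 537.44 × 0.6376 = 342.67 g.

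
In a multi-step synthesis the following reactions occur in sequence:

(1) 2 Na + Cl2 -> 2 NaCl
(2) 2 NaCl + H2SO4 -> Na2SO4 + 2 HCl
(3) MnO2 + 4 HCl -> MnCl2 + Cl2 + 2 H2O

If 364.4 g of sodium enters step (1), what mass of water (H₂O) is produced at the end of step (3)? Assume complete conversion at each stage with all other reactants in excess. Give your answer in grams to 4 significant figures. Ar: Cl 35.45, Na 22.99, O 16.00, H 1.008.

142.8 g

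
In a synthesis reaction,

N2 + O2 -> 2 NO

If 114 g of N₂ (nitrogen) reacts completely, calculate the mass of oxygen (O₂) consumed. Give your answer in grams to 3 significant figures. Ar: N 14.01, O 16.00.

130 g

M(N2) = 2(14.01) = 28.02 g/mol.
M(O2) = 2(16.00) = 32.00 g/mol.
n(N2) = 114.0 g / 28.02 g/mol = 4.069 mol.
From the equation the N2:O2 mole ratio is 1:1, so n(O2) = 4.069 × 1/1 = 4.069 mol.
Mass of O2 = 4.069 mol × 32.00 g/mol = 130.2 g.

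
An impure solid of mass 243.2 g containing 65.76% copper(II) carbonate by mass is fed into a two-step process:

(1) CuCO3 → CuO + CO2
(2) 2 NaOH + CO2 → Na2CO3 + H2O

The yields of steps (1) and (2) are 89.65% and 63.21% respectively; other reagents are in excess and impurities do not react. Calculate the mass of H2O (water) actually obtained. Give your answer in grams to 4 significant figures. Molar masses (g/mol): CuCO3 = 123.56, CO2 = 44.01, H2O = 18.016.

13.21 g

Pure CuCO3 = 243.2 × 0.6576 = 159.93 g.
n(CuCO3) = 159.93 / 123.56 = 1.2943 mol.
Step 1 (CuCO3:CO2 = 1:1): theoretical n(CO2) = 1.2943 mol; at 89.65% yield, n(CO2) = 1.1604 mol.
Step 2 (CO2:H2O = 1:1): theoretical n(H2O) = 1.1604 mol, so theoretical mass = 1.1604 × 18.016 = 20.905 g.
At 63.21% yield, actual mass of H2O = 20.905 × 0.6321 = 13.214 g.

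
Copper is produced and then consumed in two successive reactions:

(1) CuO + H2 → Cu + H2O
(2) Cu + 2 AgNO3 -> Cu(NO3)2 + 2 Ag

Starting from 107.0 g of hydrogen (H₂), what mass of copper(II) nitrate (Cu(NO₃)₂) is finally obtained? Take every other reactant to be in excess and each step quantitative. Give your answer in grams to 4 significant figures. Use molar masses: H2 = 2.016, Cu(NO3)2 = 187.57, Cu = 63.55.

9955 g

n(H2) = 107.00 / 2.016 = 53.075 mol.
Step 1 gives a 1:1 ratio of H2 to Cu, so n(Cu) = 53.075 mol.
In step 2 the Cu:Cu(NO3)2 ratio is 1:1, so n(Cu(NO3)2) = 53.075 mol.
Mass of Cu(NO3)2 = 53.075 × 187.57 = 9955.4 g.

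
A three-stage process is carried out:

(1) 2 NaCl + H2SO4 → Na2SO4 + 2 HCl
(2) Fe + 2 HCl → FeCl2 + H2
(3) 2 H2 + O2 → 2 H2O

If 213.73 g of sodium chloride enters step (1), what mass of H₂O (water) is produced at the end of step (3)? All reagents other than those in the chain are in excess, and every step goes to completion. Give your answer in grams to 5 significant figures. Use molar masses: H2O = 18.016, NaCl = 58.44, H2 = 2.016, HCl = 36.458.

32.945 g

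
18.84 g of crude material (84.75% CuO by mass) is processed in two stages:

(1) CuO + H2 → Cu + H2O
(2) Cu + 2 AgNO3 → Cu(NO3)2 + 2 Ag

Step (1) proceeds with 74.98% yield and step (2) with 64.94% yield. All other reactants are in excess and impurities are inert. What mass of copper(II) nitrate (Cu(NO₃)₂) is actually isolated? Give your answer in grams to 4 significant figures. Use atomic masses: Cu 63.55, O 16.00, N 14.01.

Pure CuO = 18.84 × 0.8475 = 15.967 g.
M(CuO) = 63.55 + 16.00 = 79.55 g/mol.
M(Cu(NO3)2) = 63.55 + 2(14.01) + 6(16.00) = 187.57 g/mol.
n(CuO) = 15.967 / 79.55 = 0.20072 mol.
Step 1 (CuO:Cu = 1:1): theoretical n(Cu) = 0.20072 mol; at 74.98% yield, n(Cu) = 0.15050 mol.
Step 2 (Cu:Cu(NO3)2 = 1:1): theoretical n(Cu(NO3)2) = 0.15050 mol, so theoretical mass = 0.15050 × 187.57 = 28.229 g.
At 64.94% yield, actual mass of Cu(NO3)2 = 28.229 × 0.6494 = 18.332 g.

18.33 g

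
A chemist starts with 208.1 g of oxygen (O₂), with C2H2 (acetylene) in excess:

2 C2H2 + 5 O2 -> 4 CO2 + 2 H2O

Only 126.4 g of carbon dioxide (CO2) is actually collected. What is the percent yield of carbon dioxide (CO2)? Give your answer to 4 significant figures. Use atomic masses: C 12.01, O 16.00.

55.21 %

M(O2) = 2(16.00) = 32.00 g/mol.
M(CO2) = 12.01 + 2(16.00) = 44.01 g/mol.
n(O2) = 208.10 g / 32.00 g/mol = 6.5031 mol.
From the equation the O2:CO2 mole ratio is 5:4, so n(CO2) = 6.5031 × 4/5 = 5.2025 mol.
Mass of CO2 = 5.2025 mol × 44.01 g/mol = 228.96 g.
This is the theoretical yield. Percent yield = 126.4 g / 228.96 g × 100% = 55.206%.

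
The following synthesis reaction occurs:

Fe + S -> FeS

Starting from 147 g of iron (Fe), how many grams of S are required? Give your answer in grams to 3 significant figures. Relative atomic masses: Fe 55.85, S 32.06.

84.4 g

M(Fe) = 55.85 g/mol.
M(S) = 32.06 g/mol.
n(Fe) = 147.0 g / 55.85 g/mol = 2.632 mol.
From the equation the Fe:S mole ratio is 1:1, so n(S) = 2.632 × 1/1 = 2.632 mol.
Mass of S = 2.632 mol × 32.06 g/mol = 84.38 g.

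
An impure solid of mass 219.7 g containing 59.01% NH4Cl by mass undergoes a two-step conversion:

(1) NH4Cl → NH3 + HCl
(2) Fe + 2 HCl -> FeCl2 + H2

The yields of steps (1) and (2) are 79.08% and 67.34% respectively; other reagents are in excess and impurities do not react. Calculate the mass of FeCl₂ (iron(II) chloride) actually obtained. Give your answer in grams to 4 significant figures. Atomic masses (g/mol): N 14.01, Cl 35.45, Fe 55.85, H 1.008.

Pure NH4Cl = 219.7 × 0.5901 = 129.64 g.
M(NH4Cl) = 14.01 + 4(1.008) + 35.45 = 53.492 g/mol.
M(FeCl2) = 55.85 + 2(35.45) = 126.75 g/mol.
n(NH4Cl) = 129.64 / 53.492 = 2.4236 mol.
Step 1 (NH4Cl:HCl = 1:1): theoretical n(HCl) = 2.4236 mol; at 79.08% yield, n(HCl) = 1.9166 mol.
Step 2 (HCl:FeCl2 = 2:1): theoretical n(FeCl2) = 0.95830 mol, so theoretical mass = 0.95830 × 126.75 = 121.47 g.
At 67.34% yield, actual mass of FeCl2 = 121.47 × 0.6734 = 81.795 g.

81.79 g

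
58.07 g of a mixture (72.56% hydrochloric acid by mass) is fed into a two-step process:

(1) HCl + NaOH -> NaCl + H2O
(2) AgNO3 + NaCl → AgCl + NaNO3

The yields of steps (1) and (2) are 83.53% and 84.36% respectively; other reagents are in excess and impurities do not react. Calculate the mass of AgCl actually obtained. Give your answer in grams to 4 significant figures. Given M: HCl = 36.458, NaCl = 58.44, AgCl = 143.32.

116.7 g

Pure HCl = 58.07 × 0.7256 = 42.136 g.
n(HCl) = 42.136 / 36.458 = 1.1557 mol.
Step 1 (HCl:NaCl = 1:1): theoretical n(NaCl) = 1.1557 mol; at 83.53% yield, n(NaCl) = 0.96538 mol.
Step 2 (NaCl:AgCl = 1:1): theoretical n(AgCl) = 0.96538 mol, so theoretical mass = 0.96538 × 143.32 = 138.36 g.
At 84.36% yield, actual mass of AgCl = 138.36 × 0.8436 = 116.72 g.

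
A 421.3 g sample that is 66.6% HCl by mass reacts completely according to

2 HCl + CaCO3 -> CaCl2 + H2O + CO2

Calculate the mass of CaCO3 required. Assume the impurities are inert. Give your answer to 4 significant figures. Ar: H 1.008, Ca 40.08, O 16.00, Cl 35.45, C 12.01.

Mass of pure HCl = 421.3 g × 0.666 = 280.59 g.
M(HCl) = 1.008 + 35.45 = 36.458 g/mol.
M(CaCO3) = 40.08 + 12.01 + 3(16.00) = 100.09 g/mol.
n(HCl) = 280.59 g / 36.458 g/mol = 7.6961 mol.
From the equation the HCl:CaCO3 mole ratio is 2:1, so n(CaCO3) = 7.6961 × 1/2 = 3.8481 mol.
Mass of CaCO3 = 3.8481 mol × 100.09 g/mol = 385.15 g.

385.2 g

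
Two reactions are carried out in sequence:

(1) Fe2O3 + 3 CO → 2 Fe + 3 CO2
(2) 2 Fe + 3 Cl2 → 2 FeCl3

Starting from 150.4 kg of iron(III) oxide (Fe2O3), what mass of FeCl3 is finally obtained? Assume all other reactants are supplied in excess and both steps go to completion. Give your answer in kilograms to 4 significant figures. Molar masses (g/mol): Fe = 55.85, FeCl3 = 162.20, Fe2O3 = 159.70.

150.4 kg = 150400 g.
n(Fe2O3) = 150400 / 159.70 = 941.77 mol.
Step 1 gives a 1:2 ratio of Fe2O3 to Fe, so n(Fe) = 1883.5 mol.
In step 2 the Fe:FeCl3 ratio is 2:2, so n(FeCl3) = 1883.5 mol.
Mass of FeCl3 = 1883.5 × 162.20 = 305510 g = 305.5 kg.

305.5 kg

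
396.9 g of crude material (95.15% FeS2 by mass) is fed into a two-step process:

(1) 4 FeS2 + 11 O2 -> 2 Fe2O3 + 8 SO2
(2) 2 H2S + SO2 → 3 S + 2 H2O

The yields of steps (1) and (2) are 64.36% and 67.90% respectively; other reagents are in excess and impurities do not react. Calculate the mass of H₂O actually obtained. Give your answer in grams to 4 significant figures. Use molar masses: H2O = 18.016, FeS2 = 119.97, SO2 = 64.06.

99.13 g

Pure FeS2 = 396.9 × 0.9515 = 377.65 g.
n(FeS2) = 377.65 / 119.97 = 3.1479 mol.
Step 1 (FeS2:SO2 = 4:8): theoretical n(SO2) = 6.2957 mol; at 64.36% yield, n(SO2) = 4.0519 mol.
Step 2 (SO2:H2O = 1:2): theoretical n(H2O) = 8.1039 mol, so theoretical mass = 8.1039 × 18.016 = 146.00 g.
At 67.90% yield, actual mass of H2O = 146.00 × 0.6790 = 99.134 g.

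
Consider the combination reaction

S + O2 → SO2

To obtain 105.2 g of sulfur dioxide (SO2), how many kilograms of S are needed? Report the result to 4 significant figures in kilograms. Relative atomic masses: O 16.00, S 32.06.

0.05265 kg

M(SO2) = 32.06 + 2(16.00) = 64.06 g/mol.
M(S) = 32.06 g/mol.
n(SO2) = 105.20 g / 64.06 g/mol = 1.6422 mol.
From the equation the SO2:S mole ratio is 1:1, so n(S) = 1.6422 × 1/1 = 1.6422 mol.
Mass of S = 1.6422 mol × 32.06 g/mol = 52.649 g.
Converting to kg: 52.649 g = 0.05265 kg.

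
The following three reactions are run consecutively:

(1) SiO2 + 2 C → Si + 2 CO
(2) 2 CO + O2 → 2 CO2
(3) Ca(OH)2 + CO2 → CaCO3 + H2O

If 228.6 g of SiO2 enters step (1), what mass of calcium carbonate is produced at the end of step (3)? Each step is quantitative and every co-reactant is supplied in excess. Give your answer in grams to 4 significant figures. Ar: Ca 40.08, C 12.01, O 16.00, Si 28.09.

761.5 g

M(SiO2) = 28.09 + 2(16.00) = 60.09 g/mol.
M(CaCO3) = 40.08 + 12.01 + 3(16.00) = 100.09 g/mol.
n(SiO2) = 228.6 / 60.09 = 3.8043 mol.
Reaction (1): SiO2→CO ratio 1:2 ⇒ n(CO) = 7.6086 mol.
Reaction (2): CO→CO2 ratio 2:2 ⇒ n(CO2) = 7.6086 mol.
Reaction (3): CO2→CaCO3 ratio 1:1 ⇒ n(CaCO3) = 7.6086 mol.
Mass of CaCO3 = 7.6086 × 100.09 = 761.54 g.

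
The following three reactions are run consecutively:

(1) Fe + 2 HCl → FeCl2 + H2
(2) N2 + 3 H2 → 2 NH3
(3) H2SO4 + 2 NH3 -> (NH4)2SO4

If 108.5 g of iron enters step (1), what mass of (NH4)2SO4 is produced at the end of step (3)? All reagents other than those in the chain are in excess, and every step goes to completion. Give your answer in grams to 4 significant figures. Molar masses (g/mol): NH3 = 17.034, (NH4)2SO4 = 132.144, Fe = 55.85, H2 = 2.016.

n(Fe) = 108.5 / 55.85 = 1.9427 mol.
Reaction (1): Fe→H2 ratio 1:1 ⇒ n(H2) = 1.9427 mol.
Reaction (2): H2→NH3 ratio 3:2 ⇒ n(NH3) = 1.2951 mol.
Reaction (3): NH3→(NH4)2SO4 ratio 2:1 ⇒ n((NH4)2SO4) = 0.64757 mol.
Mass of (NH4)2SO4 = 0.64757 × 132.144 = 85.572 g.

85.57 g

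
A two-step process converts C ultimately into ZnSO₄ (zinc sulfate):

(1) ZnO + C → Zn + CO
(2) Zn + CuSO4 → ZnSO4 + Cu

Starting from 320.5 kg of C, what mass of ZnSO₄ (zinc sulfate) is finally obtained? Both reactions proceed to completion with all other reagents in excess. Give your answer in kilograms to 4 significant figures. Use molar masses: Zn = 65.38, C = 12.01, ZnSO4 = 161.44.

320.5 kg = 320500 g.
n(C) = 320500 / 12.01 = 26686 mol.
Step 1 gives a 1:1 ratio of C to Zn, so n(Zn) = 26686 mol.
In step 2 the Zn:ZnSO4 ratio is 1:1, so n(ZnSO4) = 26686 mol.
Mass of ZnSO4 = 26686 × 161.44 = 4.3082 × 10^6 g = 4308 kg.

4308 kg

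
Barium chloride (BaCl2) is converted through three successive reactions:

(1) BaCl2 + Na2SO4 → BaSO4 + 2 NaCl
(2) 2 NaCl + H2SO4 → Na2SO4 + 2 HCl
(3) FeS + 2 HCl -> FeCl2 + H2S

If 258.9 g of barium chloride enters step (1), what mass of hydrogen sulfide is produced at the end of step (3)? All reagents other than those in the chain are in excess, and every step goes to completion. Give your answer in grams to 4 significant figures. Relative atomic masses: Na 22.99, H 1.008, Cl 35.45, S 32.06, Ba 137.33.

M(BaCl2) = 137.33 + 2(35.45) = 208.23 g/mol.
M(H2S) = 2(1.008) + 32.06 = 34.076 g/mol.
n(BaCl2) = 258.9 / 208.23 = 1.2433 mol.
Reaction (1): BaCl2→NaCl ratio 1:2 ⇒ n(NaCl) = 2.4867 mol.
Reaction (2): NaCl→HCl ratio 2:2 ⇒ n(HCl) = 2.4867 mol.
Reaction (3): HCl→H2S ratio 2:1 ⇒ n(H2S) = 1.2433 mol.
Mass of H2S = 1.2433 × 34.076 = 42.368 g.

42.37 g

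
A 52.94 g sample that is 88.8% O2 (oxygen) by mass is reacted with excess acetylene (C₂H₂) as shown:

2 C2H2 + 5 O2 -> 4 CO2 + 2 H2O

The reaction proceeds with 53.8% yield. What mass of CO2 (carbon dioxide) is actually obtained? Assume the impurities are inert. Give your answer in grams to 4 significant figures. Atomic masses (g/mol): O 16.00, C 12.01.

Pure O2 available = 52.94 g × 0.888 = 47.011 g.
M(O2) = 2(16.00) = 32.00 g/mol.
M(CO2) = 12.01 + 2(16.00) = 44.01 g/mol.
n(O2) = 47.011 g / 32.00 g/mol = 1.4691 mol.
From the equation the O2:CO2 mole ratio is 5:4, so n(CO2) = 1.4691 × 4/5 = 1.1753 mol.
Mass of CO2 = 1.1753 mol × 44.01 g/mol = 51.724 g.
Actual mass collected = 51.724 g × 0.538 = 27.827 g.

27.83 g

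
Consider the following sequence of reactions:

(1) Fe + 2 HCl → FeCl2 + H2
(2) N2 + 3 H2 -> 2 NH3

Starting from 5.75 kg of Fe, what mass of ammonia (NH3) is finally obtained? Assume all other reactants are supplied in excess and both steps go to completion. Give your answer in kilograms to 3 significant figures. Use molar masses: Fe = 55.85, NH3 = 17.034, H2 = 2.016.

5.75 kg = 5750 g.
n(Fe) = 5750 / 55.85 = 103.0 mol.
Step 1 gives a 1:1 ratio of Fe to H2, so n(H2) = 103.0 mol.
In step 2 the H2:NH3 ratio is 3:2, so n(NH3) = 68.64 mol.
Mass of NH3 = 68.64 × 17.034 = 1169 g = 1.17 kg.

1.17 kg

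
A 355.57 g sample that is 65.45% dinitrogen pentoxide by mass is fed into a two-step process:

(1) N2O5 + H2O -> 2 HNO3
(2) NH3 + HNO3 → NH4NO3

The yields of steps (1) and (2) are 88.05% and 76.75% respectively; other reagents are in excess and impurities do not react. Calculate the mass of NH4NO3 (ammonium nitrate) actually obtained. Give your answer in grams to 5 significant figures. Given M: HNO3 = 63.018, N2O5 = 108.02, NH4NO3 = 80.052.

Pure N2O5 = 355.57 × 0.6545 = 232.721 g.
n(N2O5) = 232.721 / 108.02 = 2.15442 mol.
Step 1 (N2O5:HNO3 = 1:2): theoretical n(HNO3) = 4.30884 mol; at 88.05% yield, n(HNO3) = 3.79394 mol.
Step 2 (HNO3:NH4NO3 = 1:1): theoretical n(NH4NO3) = 3.79394 mol, so theoretical mass = 3.79394 × 80.052 = 303.712 g.
At 76.75% yield, actual mass of NH4NO3 = 303.712 × 0.7675 = 233.099 g.

233.10 g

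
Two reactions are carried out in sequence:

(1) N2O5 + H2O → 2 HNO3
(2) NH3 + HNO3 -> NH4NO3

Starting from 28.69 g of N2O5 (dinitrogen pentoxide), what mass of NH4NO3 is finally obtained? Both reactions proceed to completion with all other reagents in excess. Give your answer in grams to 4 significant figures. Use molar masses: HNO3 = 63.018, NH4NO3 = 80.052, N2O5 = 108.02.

42.52 g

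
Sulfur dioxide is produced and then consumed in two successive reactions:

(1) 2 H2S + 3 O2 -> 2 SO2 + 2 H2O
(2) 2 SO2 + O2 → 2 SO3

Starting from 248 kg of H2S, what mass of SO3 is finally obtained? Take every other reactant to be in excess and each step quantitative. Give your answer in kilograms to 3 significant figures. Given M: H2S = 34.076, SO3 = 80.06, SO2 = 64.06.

583 kg

248 kg = 248000 g.
n(H2S) = 248000 / 34.076 = 7278 mol.
Step 1 gives a 2:2 ratio of H2S to SO2, so n(SO2) = 7278 mol.
In step 2 the SO2:SO3 ratio is 2:2, so n(SO3) = 7278 mol.
Mass of SO3 = 7278 × 80.06 = 582700 g = 583 kg.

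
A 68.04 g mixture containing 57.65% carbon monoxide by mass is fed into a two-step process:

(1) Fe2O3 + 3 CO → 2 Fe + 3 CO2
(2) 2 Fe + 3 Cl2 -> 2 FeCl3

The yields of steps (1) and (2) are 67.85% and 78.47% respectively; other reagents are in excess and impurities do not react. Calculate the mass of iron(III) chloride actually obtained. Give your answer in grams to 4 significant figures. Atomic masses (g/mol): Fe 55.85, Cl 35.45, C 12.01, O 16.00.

80.62 g

Pure CO = 68.04 × 0.5765 = 39.225 g.
M(CO) = 12.01 + 16.00 = 28.01 g/mol.
M(FeCl3) = 55.85 + 3(35.45) = 162.20 g/mol.
n(CO) = 39.225 / 28.01 = 1.4004 mol.
Step 1 (CO:Fe = 3:2): theoretical n(Fe) = 0.93360 mol; at 67.85% yield, n(Fe) = 0.63345 mol.
Step 2 (Fe:FeCl3 = 2:2): theoretical n(FeCl3) = 0.63345 mol, so theoretical mass = 0.63345 × 162.20 = 102.74 g.
At 78.47% yield, actual mass of FeCl3 = 102.74 × 0.7847 = 80.624 g.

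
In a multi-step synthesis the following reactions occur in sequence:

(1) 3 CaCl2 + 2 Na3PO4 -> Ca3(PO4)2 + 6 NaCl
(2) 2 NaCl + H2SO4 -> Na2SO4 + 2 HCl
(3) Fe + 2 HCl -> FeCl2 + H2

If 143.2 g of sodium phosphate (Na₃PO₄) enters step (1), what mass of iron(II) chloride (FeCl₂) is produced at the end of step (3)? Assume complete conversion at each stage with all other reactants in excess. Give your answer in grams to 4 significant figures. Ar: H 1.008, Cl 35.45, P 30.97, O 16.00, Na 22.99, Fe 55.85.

166.1 g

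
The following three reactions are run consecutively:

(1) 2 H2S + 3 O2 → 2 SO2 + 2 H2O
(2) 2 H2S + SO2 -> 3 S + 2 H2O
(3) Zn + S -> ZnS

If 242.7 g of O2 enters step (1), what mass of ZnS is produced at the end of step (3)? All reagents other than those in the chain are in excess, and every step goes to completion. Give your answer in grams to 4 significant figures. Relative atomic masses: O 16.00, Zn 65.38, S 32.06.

1478 g

M(O2) = 2(16.00) = 32.00 g/mol.
M(ZnS) = 65.38 + 32.06 = 97.44 g/mol.
n(O2) = 242.7 / 32.00 = 7.5844 mol.
Reaction (1): O2→SO2 ratio 3:2 ⇒ n(SO2) = 5.0562 mol.
Reaction (2): SO2→S ratio 1:3 ⇒ n(S) = 15.169 mol.
Reaction (3): S→ZnS ratio 1:1 ⇒ n(ZnS) = 15.169 mol.
Mass of ZnS = 15.169 × 97.44 = 1478.0 g.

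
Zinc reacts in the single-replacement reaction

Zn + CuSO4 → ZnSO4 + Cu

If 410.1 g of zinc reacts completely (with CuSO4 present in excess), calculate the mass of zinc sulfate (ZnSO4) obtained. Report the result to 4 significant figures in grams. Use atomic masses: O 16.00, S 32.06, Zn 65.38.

1013 g

M(Zn) = 65.38 g/mol.
M(ZnSO4) = 65.38 + 32.06 + 4(16.00) = 161.44 g/mol.
n(Zn) = 410.10 g / 65.38 g/mol = 6.2726 mol.
From the equation the Zn:ZnSO4 mole ratio is 1:1, so n(ZnSO4) = 6.2726 × 1/1 = 6.2726 mol.
Mass of ZnSO4 = 6.2726 mol × 161.44 g/mol = 1012.6 g.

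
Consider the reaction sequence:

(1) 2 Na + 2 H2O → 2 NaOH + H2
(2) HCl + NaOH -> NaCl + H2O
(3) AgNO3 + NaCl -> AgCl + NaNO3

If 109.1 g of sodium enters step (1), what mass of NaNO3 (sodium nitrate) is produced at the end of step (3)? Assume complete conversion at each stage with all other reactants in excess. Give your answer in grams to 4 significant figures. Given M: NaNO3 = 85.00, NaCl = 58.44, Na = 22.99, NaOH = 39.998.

403.4 g

n(Na) = 109.1 / 22.99 = 4.7455 mol.
Reaction (1): Na→NaOH ratio 2:2 ⇒ n(NaOH) = 4.7455 mol.
Reaction (2): NaOH→NaCl ratio 1:1 ⇒ n(NaCl) = 4.7455 mol.
Reaction (3): NaCl→NaNO3 ratio 1:1 ⇒ n(NaNO3) = 4.7455 mol.
Mass of NaNO3 = 4.7455 × 85.00 = 403.37 g.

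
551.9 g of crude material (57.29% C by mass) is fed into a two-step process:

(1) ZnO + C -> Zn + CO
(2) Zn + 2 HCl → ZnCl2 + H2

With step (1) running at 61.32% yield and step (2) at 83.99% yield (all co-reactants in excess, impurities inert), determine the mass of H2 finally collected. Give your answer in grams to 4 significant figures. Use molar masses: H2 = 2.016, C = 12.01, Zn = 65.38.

27.33 g

Pure C = 551.9 × 0.5729 = 316.18 g.
n(C) = 316.18 / 12.01 = 26.327 mol.
Step 1 (C:Zn = 1:1): theoretical n(Zn) = 26.327 mol; at 61.32% yield, n(Zn) = 16.144 mol.
Step 2 (Zn:H2 = 1:1): theoretical n(H2) = 16.144 mol, so theoretical mass = 16.144 × 2.016 = 32.545 g.
At 83.99% yield, actual mass of H2 = 32.545 × 0.8399 = 27.335 g.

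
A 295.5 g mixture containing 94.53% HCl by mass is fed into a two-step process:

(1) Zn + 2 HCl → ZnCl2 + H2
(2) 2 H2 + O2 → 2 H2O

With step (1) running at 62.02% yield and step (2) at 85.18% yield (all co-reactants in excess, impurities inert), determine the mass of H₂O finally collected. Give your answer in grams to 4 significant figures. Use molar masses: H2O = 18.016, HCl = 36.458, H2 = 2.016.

36.46 g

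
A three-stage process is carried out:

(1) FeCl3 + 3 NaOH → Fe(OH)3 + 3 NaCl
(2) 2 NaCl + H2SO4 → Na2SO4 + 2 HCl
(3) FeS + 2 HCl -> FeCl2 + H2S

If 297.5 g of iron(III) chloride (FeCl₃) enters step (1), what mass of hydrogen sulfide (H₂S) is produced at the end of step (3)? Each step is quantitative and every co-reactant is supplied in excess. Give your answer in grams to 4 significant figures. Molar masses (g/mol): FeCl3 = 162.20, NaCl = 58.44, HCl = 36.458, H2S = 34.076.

n(FeCl3) = 297.5 / 162.20 = 1.8342 mol.
Reaction (1): FeCl3→NaCl ratio 1:3 ⇒ n(NaCl) = 5.5025 mol.
Reaction (2): NaCl→HCl ratio 2:2 ⇒ n(HCl) = 5.5025 mol.
Reaction (3): HCl→H2S ratio 2:1 ⇒ n(H2S) = 2.7512 mol.
Mass of H2S = 2.7512 × 34.076 = 93.751 g.

93.75 g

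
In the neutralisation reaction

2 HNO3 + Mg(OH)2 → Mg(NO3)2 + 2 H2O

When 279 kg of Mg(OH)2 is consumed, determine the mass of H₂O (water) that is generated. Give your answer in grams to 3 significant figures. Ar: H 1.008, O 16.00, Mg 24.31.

M(Mg(OH)2) = 24.31 + 2(16.00) + 2(1.008) = 58.326 g/mol.
M(H2O) = 2(1.008) + 16.00 = 18.016 g/mol.
Convert: 279 kg = 279000 g.
n(Mg(OH)2) = 279000 g / 58.326 g/mol = 4783 mol.
From the equation the Mg(OH)2:H2O mole ratio is 1:2, so n(H2O) = 4783 × 2/1 = 9567 mol.
Mass of H2O = 9567 mol × 18.016 g/mol = 172400 g.

172000 g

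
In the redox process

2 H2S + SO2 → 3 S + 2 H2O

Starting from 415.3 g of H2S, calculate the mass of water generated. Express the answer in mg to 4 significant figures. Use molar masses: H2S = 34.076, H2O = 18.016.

219600 mg

n(H2S) = 415.30 g / 34.076 g/mol = 12.187 mol.
From the equation the H2S:H2O mole ratio is 2:2, so n(H2O) = 12.187 × 2/2 = 12.187 mol.
Mass of H2O = 12.187 mol × 18.016 g/mol = 219.57 g.
Converting to mg: 219.57 g = 219600 mg.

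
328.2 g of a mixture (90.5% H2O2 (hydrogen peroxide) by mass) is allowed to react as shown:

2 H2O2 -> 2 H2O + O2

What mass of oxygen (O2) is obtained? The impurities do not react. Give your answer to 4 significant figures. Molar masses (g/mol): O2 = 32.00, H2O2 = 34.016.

139.7 g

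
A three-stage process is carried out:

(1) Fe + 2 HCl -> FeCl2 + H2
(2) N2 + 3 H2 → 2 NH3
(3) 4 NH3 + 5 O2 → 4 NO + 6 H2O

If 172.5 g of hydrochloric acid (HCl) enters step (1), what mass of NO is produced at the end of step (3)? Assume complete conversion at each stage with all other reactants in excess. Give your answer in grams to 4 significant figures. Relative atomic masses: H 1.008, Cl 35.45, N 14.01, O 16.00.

47.33 g

M(HCl) = 1.008 + 35.45 = 36.458 g/mol.
M(NO) = 14.01 + 16.00 = 30.01 g/mol.
n(HCl) = 172.5 / 36.458 = 4.7315 mol.
Reaction (1): HCl→H2 ratio 2:1 ⇒ n(H2) = 2.3657 mol.
Reaction (2): H2→NH3 ratio 3:2 ⇒ n(NH3) = 1.5772 mol.
Reaction (3): NH3→NO ratio 4:4 ⇒ n(NO) = 1.5772 mol.
Mass of NO = 1.5772 × 30.01 = 47.330 g.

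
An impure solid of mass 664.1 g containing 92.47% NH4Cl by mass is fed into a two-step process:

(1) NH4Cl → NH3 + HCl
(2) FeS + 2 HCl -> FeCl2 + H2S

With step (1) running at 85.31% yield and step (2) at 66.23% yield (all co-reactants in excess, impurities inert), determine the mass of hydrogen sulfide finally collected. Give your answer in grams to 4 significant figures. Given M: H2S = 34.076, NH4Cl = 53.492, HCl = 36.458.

Pure NH4Cl = 664.1 × 0.9247 = 614.09 g.
n(NH4Cl) = 614.09 / 53.492 = 11.480 mol.
Step 1 (NH4Cl:HCl = 1:1): theoretical n(HCl) = 11.480 mol; at 85.31% yield, n(HCl) = 9.7937 mol.
Step 2 (HCl:H2S = 2:1): theoretical n(H2S) = 4.8968 mol, so theoretical mass = 4.8968 × 34.076 = 166.86 g.
At 66.23% yield, actual mass of H2S = 166.86 × 0.6623 = 110.51 g.

110.5 g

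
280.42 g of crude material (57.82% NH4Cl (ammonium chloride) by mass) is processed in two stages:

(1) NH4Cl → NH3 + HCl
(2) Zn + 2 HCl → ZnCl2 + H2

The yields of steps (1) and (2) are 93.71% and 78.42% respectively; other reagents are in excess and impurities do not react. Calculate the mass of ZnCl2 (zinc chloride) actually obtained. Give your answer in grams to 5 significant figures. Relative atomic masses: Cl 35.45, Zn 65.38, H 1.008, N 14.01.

Pure NH4Cl = 280.42 × 0.5782 = 162.139 g.
M(NH4Cl) = 14.01 + 4(1.008) + 35.45 = 53.492 g/mol.
M(ZnCl2) = 65.38 + 2(35.45) = 136.28 g/mol.
n(NH4Cl) = 162.139 / 53.492 = 3.03109 mol.
Step 1 (NH4Cl:HCl = 1:1): theoretical n(HCl) = 3.03109 mol; at 93.71% yield, n(HCl) = 2.84043 mol.
Step 2 (HCl:ZnCl2 = 2:1): theoretical n(ZnCl2) = 1.42022 mol, so theoretical mass = 1.42022 × 136.28 = 193.547 g.
At 78.42% yield, actual mass of ZnCl2 = 193.547 × 0.7842 = 151.780 g.

151.78 g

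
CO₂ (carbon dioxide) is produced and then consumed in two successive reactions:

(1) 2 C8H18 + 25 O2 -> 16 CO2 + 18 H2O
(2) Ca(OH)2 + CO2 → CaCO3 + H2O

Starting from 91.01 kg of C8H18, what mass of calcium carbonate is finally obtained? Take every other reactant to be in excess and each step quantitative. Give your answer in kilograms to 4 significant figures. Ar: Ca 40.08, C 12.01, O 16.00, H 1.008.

638.0 kg

M(C8H18) = 8(12.01) + 18(1.008) = 114.224 g/mol.
M(CaCO3) = 40.08 + 12.01 + 3(16.00) = 100.09 g/mol.
91.01 kg = 91010 g.
n(C8H18) = 91010 / 114.224 = 796.77 mol.
Step 1 gives a 2:16 ratio of C8H18 to CO2, so n(CO2) = 6374.1 mol.
In step 2 the CO2:CaCO3 ratio is 1:1, so n(CaCO3) = 6374.1 mol.
Mass of CaCO3 = 6374.1 × 100.09 = 637990 g = 638.0 kg.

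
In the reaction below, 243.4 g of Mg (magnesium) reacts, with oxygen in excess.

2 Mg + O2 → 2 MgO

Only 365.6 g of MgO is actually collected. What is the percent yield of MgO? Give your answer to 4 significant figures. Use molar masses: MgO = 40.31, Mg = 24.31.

90.59 %

n(Mg) = 243.40 g / 24.31 g/mol = 10.012 mol.
From the equation the Mg:MgO mole ratio is 2:2, so n(MgO) = 10.012 × 2/2 = 10.012 mol.
Mass of MgO = 10.012 mol × 40.31 g/mol = 403.60 g.
This is the theoretical yield. Percent yield = 365.6 g / 403.60 g × 100% = 90.585%.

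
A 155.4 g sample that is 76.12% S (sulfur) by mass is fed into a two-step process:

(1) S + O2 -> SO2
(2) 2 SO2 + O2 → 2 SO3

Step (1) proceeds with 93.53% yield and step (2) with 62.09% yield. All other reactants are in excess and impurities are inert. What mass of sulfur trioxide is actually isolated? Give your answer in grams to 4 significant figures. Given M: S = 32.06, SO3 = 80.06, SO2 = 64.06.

Pure S = 155.4 × 0.7612 = 118.29 g.
n(S) = 118.29 / 32.06 = 3.6897 mol.
Step 1 (S:SO2 = 1:1): theoretical n(SO2) = 3.6897 mol; at 93.53% yield, n(SO2) = 3.4509 mol.
Step 2 (SO2:SO3 = 2:2): theoretical n(SO3) = 3.4509 mol, so theoretical mass = 3.4509 × 80.06 = 276.28 g.
At 62.09% yield, actual mass of SO3 = 276.28 × 0.6209 = 171.54 g.

171.5 g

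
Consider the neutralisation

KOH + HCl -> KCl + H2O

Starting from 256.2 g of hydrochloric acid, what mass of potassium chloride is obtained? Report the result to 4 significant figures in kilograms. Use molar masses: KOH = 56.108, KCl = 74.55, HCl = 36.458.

n(HCl) = 256.20 g / 36.458 g/mol = 7.0273 mol.
From the equation the HCl:KCl mole ratio is 1:1, so n(KCl) = 7.0273 × 1/1 = 7.0273 mol.
Mass of KCl = 7.0273 mol × 74.55 g/mol = 523.88 g.
Converting to kg: 523.88 g = 0.5239 kg.

0.5239 kg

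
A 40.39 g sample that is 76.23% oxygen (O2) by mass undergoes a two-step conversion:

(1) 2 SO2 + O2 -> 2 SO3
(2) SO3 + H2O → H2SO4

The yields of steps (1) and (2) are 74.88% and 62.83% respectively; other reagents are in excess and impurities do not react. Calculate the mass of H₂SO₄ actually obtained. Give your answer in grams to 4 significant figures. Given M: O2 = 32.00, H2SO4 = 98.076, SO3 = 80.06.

88.79 g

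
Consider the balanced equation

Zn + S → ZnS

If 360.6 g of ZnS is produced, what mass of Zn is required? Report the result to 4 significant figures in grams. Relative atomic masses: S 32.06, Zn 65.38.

M(ZnS) = 65.38 + 32.06 = 97.44 g/mol.
M(Zn) = 65.38 g/mol.
n(ZnS) = 360.60 g / 97.44 g/mol = 3.7007 mol.
From the equation the ZnS:Zn mole ratio is 1:1, so n(Zn) = 3.7007 × 1/1 = 3.7007 mol.
Mass of Zn = 3.7007 mol × 65.38 g/mol = 241.95 g.

242.0 g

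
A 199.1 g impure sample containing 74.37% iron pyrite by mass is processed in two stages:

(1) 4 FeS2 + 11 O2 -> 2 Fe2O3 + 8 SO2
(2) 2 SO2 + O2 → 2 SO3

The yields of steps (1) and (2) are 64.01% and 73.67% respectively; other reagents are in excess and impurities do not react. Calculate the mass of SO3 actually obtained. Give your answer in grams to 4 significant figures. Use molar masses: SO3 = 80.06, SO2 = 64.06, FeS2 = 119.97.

93.19 g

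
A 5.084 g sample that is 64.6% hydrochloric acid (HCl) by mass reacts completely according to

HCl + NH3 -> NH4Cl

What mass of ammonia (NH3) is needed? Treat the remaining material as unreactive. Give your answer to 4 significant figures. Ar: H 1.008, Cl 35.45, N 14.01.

1.534 g

Mass of pure HCl = 5.084 g × 0.646 = 3.2843 g.
M(HCl) = 1.008 + 35.45 = 36.458 g/mol.
M(NH3) = 14.01 + 3(1.008) = 17.034 g/mol.
n(HCl) = 3.2843 g / 36.458 g/mol = 0.090083 mol.
From the equation the HCl:NH3 mole ratio is 1:1, so n(NH3) = 0.090083 × 1/1 = 0.090083 mol.
Mass of NH3 = 0.090083 mol × 17.034 g/mol = 1.5345 g.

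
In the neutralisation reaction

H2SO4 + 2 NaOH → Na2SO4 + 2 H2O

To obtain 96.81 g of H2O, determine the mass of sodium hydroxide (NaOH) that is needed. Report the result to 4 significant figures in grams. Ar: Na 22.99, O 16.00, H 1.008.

214.9 g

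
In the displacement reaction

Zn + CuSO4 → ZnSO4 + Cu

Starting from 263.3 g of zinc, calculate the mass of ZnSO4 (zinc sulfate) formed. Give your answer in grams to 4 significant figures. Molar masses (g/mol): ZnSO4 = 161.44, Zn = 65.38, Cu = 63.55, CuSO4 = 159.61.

n(Zn) = 263.30 g / 65.38 g/mol = 4.0272 mol.
From the equation the Zn:ZnSO4 mole ratio is 1:1, so n(ZnSO4) = 4.0272 × 1/1 = 4.0272 mol.
Mass of ZnSO4 = 4.0272 mol × 161.44 g/mol = 650.16 g.

650.2 g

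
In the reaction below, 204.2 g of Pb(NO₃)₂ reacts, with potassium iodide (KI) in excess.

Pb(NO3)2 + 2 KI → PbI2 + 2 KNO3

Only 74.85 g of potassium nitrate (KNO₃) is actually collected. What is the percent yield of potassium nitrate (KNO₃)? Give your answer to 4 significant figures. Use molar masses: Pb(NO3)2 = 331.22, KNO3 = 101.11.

60.04 %

n(Pb(NO3)2) = 204.20 g / 331.22 g/mol = 0.61651 mol.
From the equation the Pb(NO3)2:KNO3 mole ratio is 1:2, so n(KNO3) = 0.61651 × 2/1 = 1.2330 mol.
Mass of KNO3 = 1.2330 mol × 101.11 g/mol = 124.67 g.
This is the theoretical yield. Percent yield = 74.85 g / 124.67 g × 100% = 60.038%.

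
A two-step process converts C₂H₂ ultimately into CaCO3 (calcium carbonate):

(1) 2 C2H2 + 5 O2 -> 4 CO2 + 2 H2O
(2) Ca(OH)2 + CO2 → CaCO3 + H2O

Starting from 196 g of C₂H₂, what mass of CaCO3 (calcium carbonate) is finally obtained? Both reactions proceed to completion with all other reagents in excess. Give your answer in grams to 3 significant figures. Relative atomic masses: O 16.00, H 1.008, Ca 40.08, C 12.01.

1510 g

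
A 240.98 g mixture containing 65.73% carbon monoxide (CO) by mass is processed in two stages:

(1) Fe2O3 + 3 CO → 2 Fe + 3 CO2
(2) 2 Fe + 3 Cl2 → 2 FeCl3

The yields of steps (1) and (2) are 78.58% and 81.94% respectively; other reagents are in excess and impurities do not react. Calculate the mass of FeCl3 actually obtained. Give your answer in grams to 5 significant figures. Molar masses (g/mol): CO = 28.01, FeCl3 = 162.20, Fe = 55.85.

393.73 g

Pure CO = 240.98 × 0.6573 = 158.396 g.
n(CO) = 158.396 / 28.01 = 5.65499 mol.
Step 1 (CO:Fe = 3:2): theoretical n(Fe) = 3.76999 mol; at 78.58% yield, n(Fe) = 2.96246 mol.
Step 2 (Fe:FeCl3 = 2:2): theoretical n(FeCl3) = 2.96246 mol, so theoretical mass = 2.96246 × 162.20 = 480.511 g.
At 81.94% yield, actual mass of FeCl3 = 480.511 × 0.8194 = 393.731 g.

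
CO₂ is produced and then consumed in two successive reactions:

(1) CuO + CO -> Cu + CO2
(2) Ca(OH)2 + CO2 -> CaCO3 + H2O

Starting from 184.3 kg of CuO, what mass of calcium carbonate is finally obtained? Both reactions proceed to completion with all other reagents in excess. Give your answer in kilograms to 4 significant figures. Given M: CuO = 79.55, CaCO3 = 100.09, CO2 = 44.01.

231.9 kg

184.3 kg = 184300 g.
n(CuO) = 184300 / 79.55 = 2316.8 mol.
Step 1 gives a 1:1 ratio of CuO to CO2, so n(CO2) = 2316.8 mol.
In step 2 the CO2:CaCO3 ratio is 1:1, so n(CaCO3) = 2316.8 mol.
Mass of CaCO3 = 2316.8 × 100.09 = 231890 g = 231.9 kg.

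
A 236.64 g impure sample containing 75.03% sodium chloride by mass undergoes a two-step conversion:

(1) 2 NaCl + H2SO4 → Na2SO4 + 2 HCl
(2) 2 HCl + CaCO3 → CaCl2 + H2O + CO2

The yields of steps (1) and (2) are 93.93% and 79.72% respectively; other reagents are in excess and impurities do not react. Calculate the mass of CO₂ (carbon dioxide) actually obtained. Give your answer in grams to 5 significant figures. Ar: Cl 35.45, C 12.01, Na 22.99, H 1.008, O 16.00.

Pure NaCl = 236.64 × 0.7503 = 177.551 g.
M(NaCl) = 22.99 + 35.45 = 58.44 g/mol.
M(CO2) = 12.01 + 2(16.00) = 44.01 g/mol.
n(NaCl) = 177.551 / 58.44 = 3.03818 mol.
Step 1 (NaCl:HCl = 2:2): theoretical n(HCl) = 3.03818 mol; at 93.93% yield, n(HCl) = 2.85376 mol.
Step 2 (HCl:CO2 = 2:1): theoretical n(CO2) = 1.42688 mol, so theoretical mass = 1.42688 × 44.01 = 62.7970 g.
At 79.72% yield, actual mass of CO2 = 62.7970 × 0.7972 = 50.0617 g.

50.062 g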